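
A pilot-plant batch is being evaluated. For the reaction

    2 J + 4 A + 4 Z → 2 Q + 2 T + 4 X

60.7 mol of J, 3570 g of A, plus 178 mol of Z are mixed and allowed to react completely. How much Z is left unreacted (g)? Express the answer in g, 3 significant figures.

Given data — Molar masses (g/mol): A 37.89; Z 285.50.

n(J) = 60.70 mol
n(A) = 3570 / 37.89 = 94.22 mol
n(Z) = 178.0 mol
n/ν → J: 30.35, A: 23.56, Z: 44.50; A is limiting.
Z consumed = (4/4) × 94.22 = 94.22 mol
Z remaining = 178.0 − 94.22 = 83.78 mol
mass = 83.78 × 285.50 = 23920 g

23900 g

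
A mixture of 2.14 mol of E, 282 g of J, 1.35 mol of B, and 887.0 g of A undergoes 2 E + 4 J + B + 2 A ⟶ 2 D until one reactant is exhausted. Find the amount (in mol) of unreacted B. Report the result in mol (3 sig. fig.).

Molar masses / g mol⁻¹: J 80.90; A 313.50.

n(E) = 2.140 mol
n(J) = 282.0 / 80.90 = 3.486 mol
n(B) = 1.350 mol
n(A) = 887.0 / 313.50 = 2.829 mol
n/ν for E = 2.140/2 = 1.070
n/ν for J = 3.486/4 = 0.8715
n/ν for B = 1.350/1 = 1.350
n/ν for A = 2.829/2 = 1.415
Smallest n/ν is J → limiting reagent.
B consumed = (1/4) × 3.486 = 0.8715 mol
B remaining = 1.350 − 0.8715 = 0.4785 mol

0.479 mol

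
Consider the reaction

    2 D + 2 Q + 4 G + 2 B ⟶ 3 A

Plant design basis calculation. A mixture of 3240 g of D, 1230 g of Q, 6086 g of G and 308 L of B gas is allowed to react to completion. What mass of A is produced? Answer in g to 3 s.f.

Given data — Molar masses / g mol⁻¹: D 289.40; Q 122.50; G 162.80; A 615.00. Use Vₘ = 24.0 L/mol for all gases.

n(D) = 3240 / 289.40 = 11.20 mol
n(Q) = 1230 / 122.50 = 10.04 mol
n(G) = 6086 / 162.80 = 37.38 mol
n(B) = 308.0 / 24.0 = 12.83 mol
n/ν → D: 5.600, Q: 5.020, G: 9.345, B: 6.415; Q is limiting.
n(A) = (3/2) × 10.04 = 15.06 mol
mass = 15.06 × 615.00 = 9262 g

9260 g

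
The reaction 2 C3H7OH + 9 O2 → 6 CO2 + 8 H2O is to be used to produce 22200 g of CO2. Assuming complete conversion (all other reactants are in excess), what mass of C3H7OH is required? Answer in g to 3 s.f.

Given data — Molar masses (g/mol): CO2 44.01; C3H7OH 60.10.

n(CO2) = 22200 / 44.01 = 504.4 mol
n(C3H7OH) = (2/6) × 504.4 = 168.1 mol
mass = 168.1 × 60.10 = 10100 g

10100 g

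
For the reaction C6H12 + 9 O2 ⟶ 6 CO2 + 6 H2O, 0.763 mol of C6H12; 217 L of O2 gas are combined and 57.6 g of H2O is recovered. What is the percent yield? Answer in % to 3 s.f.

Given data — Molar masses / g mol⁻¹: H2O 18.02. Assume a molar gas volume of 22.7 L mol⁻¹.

69.8 %

n(C6H12) = 0.7630 mol
n(O2) = 217.0 / 22.7 = 9.559 mol
n/ν for C6H12 = 0.7630/1 = 0.7630
n/ν for O2 = 9.559/9 = 1.062
Smallest n/ν is C6H12 → limiting reagent.
theoretical n(H2O) = (6/1) × 0.7630 = 4.578 mol → 82.50 g
% yield = 57.6 / 82.50 × 100 = 69.82 %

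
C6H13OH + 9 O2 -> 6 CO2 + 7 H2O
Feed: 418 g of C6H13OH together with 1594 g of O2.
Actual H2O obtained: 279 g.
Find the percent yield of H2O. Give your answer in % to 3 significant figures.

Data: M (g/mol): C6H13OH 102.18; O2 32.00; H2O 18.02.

54.1 %

n(C6H13OH) = 418.0 / 102.18 = 4.091 mol
n(O2) = 1594 / 32.00 = 49.81 mol
n/ν for C6H13OH = 4.091/1 = 4.091
n/ν for O2 = 49.81/9 = 5.534
Smallest n/ν is C6H13OH → limiting reagent.
theoretical n(H2O) = (7/1) × 4.091 = 28.64 mol → 516.1 g
% yield = 279 / 516.1 × 100 = 54.06 %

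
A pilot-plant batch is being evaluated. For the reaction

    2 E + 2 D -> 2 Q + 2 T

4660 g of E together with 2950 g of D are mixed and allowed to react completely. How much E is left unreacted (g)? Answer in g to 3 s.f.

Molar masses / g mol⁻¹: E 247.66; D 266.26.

n(E) = 4660 / 247.66 = 18.82 mol
n(D) = 2950 / 266.26 = 11.08 mol
n/ν → E: 9.410, D: 5.540; D is limiting.
E consumed = (2/2) × 11.08 = 11.08 mol
E remaining = 18.82 − 11.08 = 7.740 mol
mass = 7.740 × 247.66 = 1917 g

1920 g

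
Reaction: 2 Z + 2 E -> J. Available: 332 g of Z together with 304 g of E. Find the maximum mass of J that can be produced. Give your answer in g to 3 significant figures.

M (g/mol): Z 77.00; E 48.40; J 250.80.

541 g

n(Z) = 332.0 / 77.00 = 4.312 mol
n(E) = 304.0 / 48.40 = 6.281 mol
n/ν → Z: 2.156, E: 3.141; Z is limiting.
n(J) = (1/2) × 4.312 = 2.156 mol
mass = 2.156 × 250.80 = 540.7 g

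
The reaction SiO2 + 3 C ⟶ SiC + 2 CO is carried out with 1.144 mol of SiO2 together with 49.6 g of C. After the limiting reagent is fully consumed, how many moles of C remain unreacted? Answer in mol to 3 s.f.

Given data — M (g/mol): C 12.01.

0.698 mol

n(SiO2) = 1.144 mol
n(C) = 49.60 / 12.01 = 4.130 mol
n/ν for SiO2 = 1.144/1 = 1.144
n/ν for C = 4.130/3 = 1.377
Smallest n/ν is SiO2 → limiting reagent.
C consumed = (3/1) × 1.144 = 3.432 mol
C remaining = 4.130 − 3.432 = 0.6980 mol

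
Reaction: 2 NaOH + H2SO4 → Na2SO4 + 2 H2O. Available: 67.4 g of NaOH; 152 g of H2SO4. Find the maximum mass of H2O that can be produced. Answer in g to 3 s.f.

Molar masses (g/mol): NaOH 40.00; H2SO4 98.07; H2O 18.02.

n(NaOH) = 67.40 / 40.00 = 1.685 mol
n(H2SO4) = 152.0 / 98.07 = 1.550 mol
n/ν for NaOH = 1.685/2 = 0.8425
n/ν for H2SO4 = 1.550/1 = 1.550
Smallest n/ν is NaOH → limiting reagent.
n(H2O) = (2/2) × 1.685 = 1.685 mol
mass = 1.685 × 18.02 = 30.36 g

30.4 g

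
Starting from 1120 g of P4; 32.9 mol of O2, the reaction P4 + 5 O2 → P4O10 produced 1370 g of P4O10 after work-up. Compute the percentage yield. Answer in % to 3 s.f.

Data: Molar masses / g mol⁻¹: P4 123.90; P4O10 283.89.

73.3 %

n(P4) = 1120 / 123.90 = 9.040 mol
n(O2) = 32.90 mol
n/ν → P4: 9.040, O2: 6.580; O2 is limiting.
theoretical n(P4O10) = (1/5) × 32.90 = 6.580 mol → 1868 g
% yield = 1370 / 1868 × 100 = 73.34 %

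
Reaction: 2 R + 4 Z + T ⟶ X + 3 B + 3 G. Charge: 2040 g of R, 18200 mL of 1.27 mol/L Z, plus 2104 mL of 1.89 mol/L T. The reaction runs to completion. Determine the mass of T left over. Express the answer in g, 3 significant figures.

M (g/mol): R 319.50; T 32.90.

25.8 g

n(R) = 2040 / 319.50 = 6.385 mol
n(Z) = 1.27 × 18200/1000 = 23.11 mol
n(T) = 1.89 × 2104/1000 = 3.977 mol
n/ν for R = 6.385/2 = 3.193
n/ν for Z = 23.11/4 = 5.778
n/ν for T = 3.977/1 = 3.977
Smallest n/ν is R → limiting reagent.
T consumed = (1/2) × 6.385 = 3.193 mol
T remaining = 3.977 − 3.193 = 0.7840 mol
mass = 0.7840 × 32.90 = 25.79 g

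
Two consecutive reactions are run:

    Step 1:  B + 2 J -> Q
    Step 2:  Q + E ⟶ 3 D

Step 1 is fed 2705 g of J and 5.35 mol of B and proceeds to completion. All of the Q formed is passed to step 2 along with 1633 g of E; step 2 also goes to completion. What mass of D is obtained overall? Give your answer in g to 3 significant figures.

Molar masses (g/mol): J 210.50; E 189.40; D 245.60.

3940 g

Step 1:
n(J) = 2705 / 210.50 = 12.85 mol
n(B) = 5.350 mol
n/ν for J = 12.85/2 = 6.425
n/ν for B = 5.350/1 = 5.350
Smallest n/ν is B → limiting reagent.
n(Q) produced = (1/1) × 5.350 = 5.350 mol
Step 2:
n(Q) available = 5.350 mol
n(E) = 1633 / 189.40 = 8.622 mol
n/ν for Q = 5.350/1 = 5.350
n/ν for E = 8.622/1 = 8.622
Smallest n/ν is Q → limiting reagent.
n(D) = (3/1) × 5.350 = 16.05 mol
mass = 16.05 × 245.60 = 3942 g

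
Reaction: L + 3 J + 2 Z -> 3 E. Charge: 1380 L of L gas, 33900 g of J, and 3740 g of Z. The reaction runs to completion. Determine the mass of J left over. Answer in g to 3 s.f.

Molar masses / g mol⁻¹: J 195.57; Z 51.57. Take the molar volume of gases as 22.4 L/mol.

12600 g

n(L) = 1380 / 22.4 = 61.61 mol
n(J) = 33900 / 195.57 = 173.3 mol
n(Z) = 3740 / 51.57 = 72.52 mol
n/ν for L = 61.61/1 = 61.61
n/ν for J = 173.3/3 = 57.77
n/ν for Z = 72.52/2 = 36.26
Smallest n/ν is Z → limiting reagent.
J consumed = (3/2) × 72.52 = 108.8 mol
J remaining = 173.3 − 108.8 = 64.50 mol
mass = 64.50 × 195.57 = 12610 g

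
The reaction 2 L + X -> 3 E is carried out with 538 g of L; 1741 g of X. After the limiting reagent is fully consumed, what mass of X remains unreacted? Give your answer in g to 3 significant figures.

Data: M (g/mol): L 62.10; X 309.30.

n(L) = 538.0 / 62.10 = 8.663 mol
n(X) = 1741 / 309.30 = 5.629 mol
n/ν for L = 8.663/2 = 4.332
n/ν for X = 5.629/1 = 5.629
Smallest n/ν is L → limiting reagent.
X consumed = (1/2) × 8.663 = 4.332 mol
X remaining = 5.629 − 4.332 = 1.297 mol
mass = 1.297 × 309.30 = 401.2 g

401 g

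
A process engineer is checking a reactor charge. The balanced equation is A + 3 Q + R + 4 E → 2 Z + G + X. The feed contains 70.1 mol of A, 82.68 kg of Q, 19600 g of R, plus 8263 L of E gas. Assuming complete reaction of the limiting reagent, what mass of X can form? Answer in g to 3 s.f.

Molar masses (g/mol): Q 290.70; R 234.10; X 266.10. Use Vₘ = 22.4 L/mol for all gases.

18700 g

n(A) = 70.10 mol
n(Q) = 82.68×1000 / 290.70 = 284.4 mol
n(R) = 19600 / 234.10 = 83.72 mol
n(E) = 8263 / 22.4 = 368.9 mol
n/ν → A: 70.10, Q: 94.80, R: 83.72, E: 92.23; A is limiting.
n(X) = (1/1) × 70.10 = 70.10 mol
mass = 70.10 × 266.10 = 18650 g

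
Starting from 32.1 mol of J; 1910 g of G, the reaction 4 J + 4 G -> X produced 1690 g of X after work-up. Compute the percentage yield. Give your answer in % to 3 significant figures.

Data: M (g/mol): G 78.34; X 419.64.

n(J) = 32.10 mol
n(G) = 1910 / 78.34 = 24.38 mol
n/ν for J = 32.10/4 = 8.025
n/ν for G = 24.38/4 = 6.095
Smallest n/ν is G → limiting reagent.
theoretical n(X) = (1/4) × 24.38 = 6.095 mol → 2558 g
% yield = 1690 / 2558 × 100 = 66.07 %

66.1 %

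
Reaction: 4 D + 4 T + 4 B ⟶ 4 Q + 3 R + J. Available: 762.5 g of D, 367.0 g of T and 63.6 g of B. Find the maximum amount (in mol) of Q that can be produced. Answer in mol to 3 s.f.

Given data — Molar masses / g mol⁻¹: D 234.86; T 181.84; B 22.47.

n(D) = 762.5 / 234.86 = 3.247 mol
n(T) = 367.0 / 181.84 = 2.018 mol
n(B) = 63.60 / 22.47 = 2.830 mol
n/ν → D: 0.8118, T: 0.5045, B: 0.7075; T is limiting.
n(Q) = (4/4) × 2.018 = 2.018 mol

2.02 mol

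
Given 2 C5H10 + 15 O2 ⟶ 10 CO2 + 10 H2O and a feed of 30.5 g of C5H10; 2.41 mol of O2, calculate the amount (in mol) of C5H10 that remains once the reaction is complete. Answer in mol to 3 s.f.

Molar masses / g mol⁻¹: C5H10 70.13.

0.114 mol

n(C5H10) = 30.50 / 70.13 = 0.4349 mol
n(O2) = 2.410 mol
n/ν → C5H10: 0.2175, O2: 0.1607; O2 is limiting.
C5H10 consumed = (2/15) × 2.410 = 0.3213 mol
C5H10 remaining = 0.4349 − 0.3213 = 0.1136 mol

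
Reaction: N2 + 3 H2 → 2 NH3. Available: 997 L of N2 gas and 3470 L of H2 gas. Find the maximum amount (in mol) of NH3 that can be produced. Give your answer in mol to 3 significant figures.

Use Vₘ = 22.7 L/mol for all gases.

87.8 mol

n(N2) = 997.0 / 22.7 = 43.92 mol
n(H2) = 3470 / 22.7 = 152.9 mol
n/ν for N2 = 43.92/1 = 43.92
n/ν for H2 = 152.9/3 = 50.97
Smallest n/ν is N2 → limiting reagent.
n(NH3) = (2/1) × 43.92 = 87.84 mol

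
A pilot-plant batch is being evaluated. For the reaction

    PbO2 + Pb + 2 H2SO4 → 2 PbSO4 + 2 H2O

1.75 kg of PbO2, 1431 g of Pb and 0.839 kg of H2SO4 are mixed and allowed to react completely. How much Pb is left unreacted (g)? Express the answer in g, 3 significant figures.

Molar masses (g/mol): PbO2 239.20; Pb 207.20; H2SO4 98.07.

n(PbO2) = 1.750×1000 / 239.20 = 7.316 mol
n(Pb) = 1431 / 207.20 = 6.906 mol
n(H2SO4) = 0.8390×1000 / 98.07 = 8.555 mol
n/ν → PbO2: 7.316, Pb: 6.906, H2SO4: 4.278; H2SO4 is limiting.
Pb consumed = (1/2) × 8.555 = 4.278 mol
Pb remaining = 6.906 − 4.278 = 2.628 mol
mass = 2.628 × 207.20 = 544.5 g

545 g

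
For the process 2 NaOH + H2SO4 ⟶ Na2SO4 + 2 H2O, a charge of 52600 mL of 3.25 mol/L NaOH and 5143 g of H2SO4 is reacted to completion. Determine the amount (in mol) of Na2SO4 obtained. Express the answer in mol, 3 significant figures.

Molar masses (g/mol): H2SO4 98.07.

n(NaOH) = 3.25 × 52600/1000 = 171.0 mol
n(H2SO4) = 5143 / 98.07 = 52.44 mol
n/ν → NaOH: 85.50, H2SO4: 52.44; H2SO4 is limiting.
n(Na2SO4) = (1/1) × 52.44 = 52.44 mol

52.4 mol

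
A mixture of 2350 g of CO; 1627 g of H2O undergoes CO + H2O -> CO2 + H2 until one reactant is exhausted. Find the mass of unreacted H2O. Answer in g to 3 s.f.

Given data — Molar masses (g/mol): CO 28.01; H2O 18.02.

115 g

n(CO) = 2350 / 28.01 = 83.90 mol
n(H2O) = 1627 / 18.02 = 90.29 mol
n/ν for CO = 83.90/1 = 83.90
n/ν for H2O = 90.29/1 = 90.29
Smallest n/ν is CO → limiting reagent.
H2O consumed = (1/1) × 83.90 = 83.90 mol
H2O remaining = 90.29 − 83.90 = 6.390 mol
mass = 6.390 × 18.02 = 115.1 g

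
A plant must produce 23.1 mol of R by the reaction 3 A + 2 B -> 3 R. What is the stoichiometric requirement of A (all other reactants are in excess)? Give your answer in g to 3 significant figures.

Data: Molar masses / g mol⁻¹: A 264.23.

6100 g

n(R) = 23.10 mol
n(A) = (3/3) × 23.10 = 23.10 mol
mass = 23.10 × 264.23 = 6104 g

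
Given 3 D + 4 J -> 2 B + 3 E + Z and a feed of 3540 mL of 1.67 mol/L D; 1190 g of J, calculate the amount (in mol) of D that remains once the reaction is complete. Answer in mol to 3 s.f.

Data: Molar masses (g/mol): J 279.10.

n(D) = 1.67 × 3540/1000 = 5.912 mol
n(J) = 1190 / 279.10 = 4.264 mol
n/ν for D = 5.912/3 = 1.971
n/ν for J = 4.264/4 = 1.066
Smallest n/ν is J → limiting reagent.
D consumed = (3/4) × 4.264 = 3.198 mol
D remaining = 5.912 − 3.198 = 2.714 mol

2.71 mol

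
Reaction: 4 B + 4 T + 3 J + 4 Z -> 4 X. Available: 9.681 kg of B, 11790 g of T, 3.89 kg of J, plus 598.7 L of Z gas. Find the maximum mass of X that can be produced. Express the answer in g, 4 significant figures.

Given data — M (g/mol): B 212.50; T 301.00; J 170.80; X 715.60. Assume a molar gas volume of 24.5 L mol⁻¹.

17490 g

n(B) = 9.681×1000 / 212.50 = 45.56 mol
n(T) = 11790 / 301.00 = 39.17 mol
n(J) = 3.890×1000 / 170.80 = 22.78 mol
n(Z) = 598.7 / 24.5 = 24.44 mol
n/ν → B: 11.39, T: 9.793, J: 7.593, Z: 6.110; Z is limiting.
n(X) = (4/4) × 24.44 = 24.44 mol
mass = 24.44 × 715.60 = 17490 g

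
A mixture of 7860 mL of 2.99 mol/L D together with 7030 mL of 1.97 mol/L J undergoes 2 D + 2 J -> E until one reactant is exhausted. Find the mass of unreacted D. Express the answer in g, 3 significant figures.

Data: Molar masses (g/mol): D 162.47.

1570 g

n(D) = 2.99 × 7860/1000 = 23.50 mol
n(J) = 1.97 × 7030/1000 = 13.85 mol
n/ν for D = 23.50/2 = 11.75
n/ν for J = 13.85/2 = 6.925
Smallest n/ν is J → limiting reagent.
D consumed = (2/2) × 13.85 = 13.85 mol
D remaining = 23.50 − 13.85 = 9.650 mol
mass = 9.650 × 162.47 = 1568 g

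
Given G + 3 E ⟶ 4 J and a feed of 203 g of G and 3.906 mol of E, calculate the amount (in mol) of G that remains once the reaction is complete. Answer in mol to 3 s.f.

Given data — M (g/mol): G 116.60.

n(G) = 203.0 / 116.60 = 1.741 mol
n(E) = 3.906 mol
n/ν → G: 1.741, E: 1.302; E is limiting.
G consumed = (1/3) × 3.906 = 1.302 mol
G remaining = 1.741 − 1.302 = 0.4390 mol

0.439 mol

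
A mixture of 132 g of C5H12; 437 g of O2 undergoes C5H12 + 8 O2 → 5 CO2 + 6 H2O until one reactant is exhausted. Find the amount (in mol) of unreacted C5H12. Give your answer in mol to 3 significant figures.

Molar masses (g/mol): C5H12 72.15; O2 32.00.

0.122 mol

n(C5H12) = 132.0 / 72.15 = 1.830 mol
n(O2) = 437.0 / 32.00 = 13.66 mol
n/ν for C5H12 = 1.830/1 = 1.830
n/ν for O2 = 13.66/8 = 1.708
Smallest n/ν is O2 → limiting reagent.
C5H12 consumed = (1/8) × 13.66 = 1.708 mol
C5H12 remaining = 1.830 − 1.708 = 0.1220 mol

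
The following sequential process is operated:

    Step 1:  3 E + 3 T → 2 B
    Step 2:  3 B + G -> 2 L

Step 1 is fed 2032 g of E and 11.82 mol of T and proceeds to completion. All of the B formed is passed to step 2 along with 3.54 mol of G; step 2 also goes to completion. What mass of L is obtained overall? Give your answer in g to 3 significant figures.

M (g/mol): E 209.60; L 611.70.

2640 g

Step 1:
n(E) = 2032 / 209.60 = 9.695 mol
n(T) = 11.82 mol
n/ν → E: 3.232, T: 3.940; E is limiting.
n(B) produced = (2/3) × 9.695 = 6.463 mol
Step 2:
n(B) available = 6.463 mol
n(G) = 3.540 mol
n/ν → B: 2.154, G: 3.540; B is limiting.
n(L) = (2/3) × 6.463 = 4.309 mol
mass = 4.309 × 611.70 = 2636 g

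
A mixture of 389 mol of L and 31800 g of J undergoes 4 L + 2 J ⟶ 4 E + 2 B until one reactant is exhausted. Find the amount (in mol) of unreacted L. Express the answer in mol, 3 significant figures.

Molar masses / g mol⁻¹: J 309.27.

183 mol

n(L) = 389.0 mol
n(J) = 31800 / 309.27 = 102.8 mol
n/ν → L: 97.25, J: 51.40; J is limiting.
L consumed = (4/2) × 102.8 = 205.6 mol
L remaining = 389.0 − 205.6 = 183.4 mol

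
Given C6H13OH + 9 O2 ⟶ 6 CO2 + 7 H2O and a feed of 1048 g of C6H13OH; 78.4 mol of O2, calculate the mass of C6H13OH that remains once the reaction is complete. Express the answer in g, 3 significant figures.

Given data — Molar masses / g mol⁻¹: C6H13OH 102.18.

n(C6H13OH) = 1048 / 102.18 = 10.26 mol
n(O2) = 78.40 mol
n/ν for C6H13OH = 10.26/1 = 10.26
n/ν for O2 = 78.40/9 = 8.711
Smallest n/ν is O2 → limiting reagent.
C6H13OH consumed = (1/9) × 78.40 = 8.711 mol
C6H13OH remaining = 10.26 − 8.711 = 1.549 mol
mass = 1.549 × 102.18 = 158.3 g

158 g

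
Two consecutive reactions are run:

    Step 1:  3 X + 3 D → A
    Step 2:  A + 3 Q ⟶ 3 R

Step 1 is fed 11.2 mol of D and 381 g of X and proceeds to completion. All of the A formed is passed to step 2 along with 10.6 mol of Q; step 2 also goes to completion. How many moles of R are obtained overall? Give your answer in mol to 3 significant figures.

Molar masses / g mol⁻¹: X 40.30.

Step 1:
n(D) = 11.20 mol
n(X) = 381.0 / 40.30 = 9.454 mol
n/ν for D = 11.20/3 = 3.733
n/ν for X = 9.454/3 = 3.151
Smallest n/ν is X → limiting reagent.
n(A) produced = (1/3) × 9.454 = 3.151 mol
Step 2:
n(A) available = 3.151 mol
n(Q) = 10.60 mol
n/ν for A = 3.151/1 = 3.151
n/ν for Q = 10.60/3 = 3.533
Smallest n/ν is A → limiting reagent.
n(R) = (3/1) × 3.151 = 9.453 mol

9.45 mol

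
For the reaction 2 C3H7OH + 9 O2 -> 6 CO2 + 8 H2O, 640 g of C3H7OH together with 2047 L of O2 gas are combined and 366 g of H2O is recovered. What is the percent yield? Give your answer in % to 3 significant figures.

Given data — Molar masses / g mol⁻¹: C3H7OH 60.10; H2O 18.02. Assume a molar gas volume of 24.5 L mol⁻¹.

n(C3H7OH) = 640.0 / 60.10 = 10.65 mol
n(O2) = 2047 / 24.5 = 83.55 mol
n/ν for C3H7OH = 10.65/2 = 5.325
n/ν for O2 = 83.55/9 = 9.283
Smallest n/ν is C3H7OH → limiting reagent.
theoretical n(H2O) = (8/2) × 10.65 = 42.60 mol → 767.7 g
% yield = 366 / 767.7 × 100 = 47.67 %

47.7 %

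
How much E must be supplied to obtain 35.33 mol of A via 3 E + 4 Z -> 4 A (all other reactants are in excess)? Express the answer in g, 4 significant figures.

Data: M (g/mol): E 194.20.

n(A) = 35.33 mol
n(E) = (3/4) × 35.33 = 26.50 mol
mass = 26.50 × 194.20 = 5146 g

5146 g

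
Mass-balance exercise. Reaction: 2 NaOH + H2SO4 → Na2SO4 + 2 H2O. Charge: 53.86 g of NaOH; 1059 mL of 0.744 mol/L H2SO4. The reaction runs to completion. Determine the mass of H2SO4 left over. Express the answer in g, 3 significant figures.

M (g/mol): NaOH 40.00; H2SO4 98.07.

n(NaOH) = 53.86 / 40.00 = 1.347 mol
n(H2SO4) = 0.744 × 1059/1000 = 0.7879 mol
n/ν for NaOH = 1.347/2 = 0.6735
n/ν for H2SO4 = 0.7879/1 = 0.7879
Smallest n/ν is NaOH → limiting reagent.
H2SO4 consumed = (1/2) × 1.347 = 0.6735 mol
H2SO4 remaining = 0.7879 − 0.6735 = 0.1144 mol
mass = 0.1144 × 98.07 = 11.22 g

11.2 g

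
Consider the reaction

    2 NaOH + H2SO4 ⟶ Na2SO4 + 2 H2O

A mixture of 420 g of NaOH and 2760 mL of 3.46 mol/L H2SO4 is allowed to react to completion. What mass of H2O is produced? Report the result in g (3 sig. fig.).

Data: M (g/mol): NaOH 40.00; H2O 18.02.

n(NaOH) = 420.0 / 40.00 = 10.50 mol
n(H2SO4) = 3.46 × 2760/1000 = 9.550 mol
n/ν → NaOH: 5.250, H2SO4: 9.550; NaOH is limiting.
n(H2O) = (2/2) × 10.50 = 10.50 mol
mass = 10.50 × 18.02 = 189.2 g

189 g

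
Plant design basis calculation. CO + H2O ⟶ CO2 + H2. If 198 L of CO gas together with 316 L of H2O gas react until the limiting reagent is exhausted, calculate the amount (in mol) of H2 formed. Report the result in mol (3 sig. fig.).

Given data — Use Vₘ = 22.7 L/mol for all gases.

n(CO) = 198.0 / 22.7 = 8.722 mol
n(H2O) = 316.0 / 22.7 = 13.92 mol
n/ν → CO: 8.722, H2O: 13.92; CO is limiting.
n(H2) = (1/1) × 8.722 = 8.722 mol

8.72 mol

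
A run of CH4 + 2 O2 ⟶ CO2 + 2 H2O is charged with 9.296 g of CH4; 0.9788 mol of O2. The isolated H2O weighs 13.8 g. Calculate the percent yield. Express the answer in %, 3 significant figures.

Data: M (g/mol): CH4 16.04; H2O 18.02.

n(CH4) = 9.296 / 16.04 = 0.5796 mol
n(O2) = 0.9788 mol
n/ν for CH4 = 0.5796/1 = 0.5796
n/ν for O2 = 0.9788/2 = 0.4894
Smallest n/ν is O2 → limiting reagent.
theoretical n(H2O) = (2/2) × 0.9788 = 0.9788 mol → 17.64 g
% yield = 13.8 / 17.64 × 100 = 78.23 %

78.2 %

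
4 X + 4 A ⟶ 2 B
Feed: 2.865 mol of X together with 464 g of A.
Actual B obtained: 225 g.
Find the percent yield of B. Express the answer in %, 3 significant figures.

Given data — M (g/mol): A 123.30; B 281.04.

n(X) = 2.865 mol
n(A) = 464.0 / 123.30 = 3.763 mol
n/ν for X = 2.865/4 = 0.7163
n/ν for A = 3.763/4 = 0.9408
Smallest n/ν is X → limiting reagent.
theoretical n(B) = (2/4) × 2.865 = 1.433 mol → 402.7 g
% yield = 225 / 402.7 × 100 = 55.87 %

55.9 %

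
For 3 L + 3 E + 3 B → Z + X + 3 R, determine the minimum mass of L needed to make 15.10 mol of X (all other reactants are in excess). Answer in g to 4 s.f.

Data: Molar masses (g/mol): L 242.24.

n(X) = 15.10 mol
n(L) = (3/1) × 15.10 = 45.30 mol
mass = 45.30 × 242.24 = 10970 g

10970 g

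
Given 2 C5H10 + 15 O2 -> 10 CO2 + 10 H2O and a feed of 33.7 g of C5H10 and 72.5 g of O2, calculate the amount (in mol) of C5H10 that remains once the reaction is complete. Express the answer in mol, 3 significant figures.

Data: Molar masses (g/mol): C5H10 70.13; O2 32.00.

0.178 mol

n(C5H10) = 33.70 / 70.13 = 0.4805 mol
n(O2) = 72.50 / 32.00 = 2.266 mol
n/ν → C5H10: 0.2403, O2: 0.1511; O2 is limiting.
C5H10 consumed = (2/15) × 2.266 = 0.3021 mol
C5H10 remaining = 0.4805 − 0.3021 = 0.1784 mol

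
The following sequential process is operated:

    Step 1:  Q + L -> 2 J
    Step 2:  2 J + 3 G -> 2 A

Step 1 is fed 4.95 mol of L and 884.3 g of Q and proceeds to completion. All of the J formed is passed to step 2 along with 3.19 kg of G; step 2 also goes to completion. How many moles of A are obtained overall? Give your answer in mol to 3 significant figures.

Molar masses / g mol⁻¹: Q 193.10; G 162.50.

9.16 mol

Step 1:
n(L) = 4.950 mol
n(Q) = 884.3 / 193.10 = 4.579 mol
n/ν for L = 4.950/1 = 4.950
n/ν for Q = 4.579/1 = 4.579
Smallest n/ν is Q → limiting reagent.
n(J) produced = (2/1) × 4.579 = 9.158 mol
Step 2:
n(J) available = 9.158 mol
n(G) = 3.190×1000 / 162.50 = 19.63 mol
n/ν for J = 9.158/2 = 4.579
n/ν for G = 19.63/3 = 6.543
Smallest n/ν is J → limiting reagent.
n(A) = (2/2) × 9.158 = 9.158 mol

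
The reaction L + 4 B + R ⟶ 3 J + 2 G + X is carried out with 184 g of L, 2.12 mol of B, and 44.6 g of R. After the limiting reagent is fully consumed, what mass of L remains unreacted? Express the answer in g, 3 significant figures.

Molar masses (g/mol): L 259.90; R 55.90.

n(L) = 184.0 / 259.90 = 0.7080 mol
n(B) = 2.120 mol
n(R) = 44.60 / 55.90 = 0.7979 mol
n/ν → L: 0.7080, B: 0.5300, R: 0.7979; B is limiting.
L consumed = (1/4) × 2.120 = 0.5300 mol
L remaining = 0.7080 − 0.5300 = 0.1780 mol
mass = 0.1780 × 259.90 = 46.26 g

46.3 g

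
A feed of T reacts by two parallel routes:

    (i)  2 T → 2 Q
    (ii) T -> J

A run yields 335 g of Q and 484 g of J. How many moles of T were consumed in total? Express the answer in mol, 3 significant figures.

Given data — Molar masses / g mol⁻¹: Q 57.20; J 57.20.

14.3 mol

n(Q) = 335 / 57.20 = 5.857 mol
n(J) = 484 / 57.20 = 8.462 mol
n(T) via (i) = (2/2)×5.857 = 5.857 mol
n(T) via (ii) = (1/1)×8.462 = 8.462 mol
total n(T) = 5.857 + 8.462 = 14.32 mol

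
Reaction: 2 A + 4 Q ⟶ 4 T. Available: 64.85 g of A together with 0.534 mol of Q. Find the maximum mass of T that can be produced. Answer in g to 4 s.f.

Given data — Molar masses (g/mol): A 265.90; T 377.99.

184.4 g

n(A) = 64.85 / 265.90 = 0.2439 mol
n(Q) = 0.5340 mol
n/ν → A: 0.1220, Q: 0.1335; A is limiting.
n(T) = (4/2) × 0.2439 = 0.4878 mol
mass = 0.4878 × 377.99 = 184.4 g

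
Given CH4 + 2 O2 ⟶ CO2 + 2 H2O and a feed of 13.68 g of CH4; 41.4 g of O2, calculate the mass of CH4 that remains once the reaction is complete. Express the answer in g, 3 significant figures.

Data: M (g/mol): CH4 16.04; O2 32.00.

3.30 g

n(CH4) = 13.68 / 16.04 = 0.8529 mol
n(O2) = 41.40 / 32.00 = 1.294 mol
n/ν for CH4 = 0.8529/1 = 0.8529
n/ν for O2 = 1.294/2 = 0.6470
Smallest n/ν is O2 → limiting reagent.
CH4 consumed = (1/2) × 1.294 = 0.6470 mol
CH4 remaining = 0.8529 − 0.6470 = 0.2059 mol
mass = 0.2059 × 16.04 = 3.303 g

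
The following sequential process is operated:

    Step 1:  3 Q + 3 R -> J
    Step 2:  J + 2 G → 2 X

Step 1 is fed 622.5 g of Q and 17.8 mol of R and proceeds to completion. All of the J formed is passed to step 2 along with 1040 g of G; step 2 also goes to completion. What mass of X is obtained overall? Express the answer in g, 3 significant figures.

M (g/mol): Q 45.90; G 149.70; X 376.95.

Step 1:
n(Q) = 622.5 / 45.90 = 13.56 mol
n(R) = 17.80 mol
n/ν for Q = 13.56/3 = 4.520
n/ν for R = 17.80/3 = 5.933
Smallest n/ν is Q → limiting reagent.
n(J) produced = (1/3) × 13.56 = 4.520 mol
Step 2:
n(J) available = 4.520 mol
n(G) = 1040 / 149.70 = 6.947 mol
n/ν for J = 4.520/1 = 4.520
n/ν for G = 6.947/2 = 3.474
Smallest n/ν is G → limiting reagent.
n(X) = (2/2) × 6.947 = 6.947 mol
mass = 6.947 × 376.95 = 2619 g

2620 g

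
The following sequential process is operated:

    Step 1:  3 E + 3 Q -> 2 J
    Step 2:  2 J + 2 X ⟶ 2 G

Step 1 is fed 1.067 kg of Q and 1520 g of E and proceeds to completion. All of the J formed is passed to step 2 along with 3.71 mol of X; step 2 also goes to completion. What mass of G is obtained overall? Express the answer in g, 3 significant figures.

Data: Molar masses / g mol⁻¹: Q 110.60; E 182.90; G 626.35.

Step 1:
n(Q) = 1.067×1000 / 110.60 = 9.647 mol
n(E) = 1520 / 182.90 = 8.311 mol
n/ν for Q = 9.647/3 = 3.216
n/ν for E = 8.311/3 = 2.770
Smallest n/ν is E → limiting reagent.
n(J) produced = (2/3) × 8.311 = 5.541 mol
Step 2:
n(J) available = 5.541 mol
n(X) = 3.710 mol
n/ν for J = 5.541/2 = 2.771
n/ν for X = 3.710/2 = 1.855
Smallest n/ν is X → limiting reagent.
n(G) = (2/2) × 3.710 = 3.710 mol
mass = 3.710 × 626.35 = 2324 g

2320 g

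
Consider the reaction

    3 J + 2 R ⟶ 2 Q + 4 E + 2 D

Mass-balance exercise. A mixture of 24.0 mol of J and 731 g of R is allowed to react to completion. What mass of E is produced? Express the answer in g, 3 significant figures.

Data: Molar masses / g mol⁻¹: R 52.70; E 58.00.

1610 g

n(J) = 24.00 mol
n(R) = 731.0 / 52.70 = 13.87 mol
n/ν → J: 8.000, R: 6.935; R is limiting.
n(E) = (4/2) × 13.87 = 27.74 mol
mass = 27.74 × 58.00 = 1609 g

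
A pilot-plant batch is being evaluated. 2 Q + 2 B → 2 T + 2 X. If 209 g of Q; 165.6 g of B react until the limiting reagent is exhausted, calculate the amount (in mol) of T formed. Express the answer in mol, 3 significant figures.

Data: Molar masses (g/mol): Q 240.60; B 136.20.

n(Q) = 209.0 / 240.60 = 0.8687 mol
n(B) = 165.6 / 136.20 = 1.216 mol
n/ν → Q: 0.4344, B: 0.6080; Q is limiting.
n(T) = (2/2) × 0.8687 = 0.8687 mol

0.869 mol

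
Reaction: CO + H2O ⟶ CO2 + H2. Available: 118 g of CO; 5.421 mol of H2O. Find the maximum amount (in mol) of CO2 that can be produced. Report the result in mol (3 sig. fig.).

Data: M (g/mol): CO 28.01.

n(CO) = 118.0 / 28.01 = 4.213 mol
n(H2O) = 5.421 mol
n/ν for CO = 4.213/1 = 4.213
n/ν for H2O = 5.421/1 = 5.421
Smallest n/ν is CO → limiting reagent.
n(CO2) = (1/1) × 4.213 = 4.213 mol

4.21 mol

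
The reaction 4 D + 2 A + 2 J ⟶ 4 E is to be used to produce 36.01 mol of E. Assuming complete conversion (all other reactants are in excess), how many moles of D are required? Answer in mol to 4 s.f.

n(E) = 36.01 mol
n(D) = (4/4) × 36.01 = 36.01 mol

36.01 mol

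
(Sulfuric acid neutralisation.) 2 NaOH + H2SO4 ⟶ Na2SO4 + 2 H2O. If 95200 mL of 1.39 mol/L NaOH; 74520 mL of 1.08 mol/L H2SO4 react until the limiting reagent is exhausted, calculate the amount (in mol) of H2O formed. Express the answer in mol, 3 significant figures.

132 mol

n(NaOH) = 1.39 × 95200/1000 = 132.3 mol
n(H2SO4) = 1.08 × 74520/1000 = 80.48 mol
n/ν for NaOH = 132.3/2 = 66.15
n/ν for H2SO4 = 80.48/1 = 80.48
Smallest n/ν is NaOH → limiting reagent.
n(H2O) = (2/2) × 132.3 = 132.3 mol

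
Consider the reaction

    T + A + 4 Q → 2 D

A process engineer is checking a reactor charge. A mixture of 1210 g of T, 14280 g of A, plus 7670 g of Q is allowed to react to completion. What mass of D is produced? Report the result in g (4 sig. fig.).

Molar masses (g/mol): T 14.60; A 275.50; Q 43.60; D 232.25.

20430 g

n(T) = 1210 / 14.60 = 82.88 mol
n(A) = 14280 / 275.50 = 51.83 mol
n(Q) = 7670 / 43.60 = 175.9 mol
n/ν for T = 82.88/1 = 82.88
n/ν for A = 51.83/1 = 51.83
n/ν for Q = 175.9/4 = 43.98
Smallest n/ν is Q → limiting reagent.
n(D) = (2/4) × 175.9 = 87.95 mol
mass = 87.95 × 232.25 = 20430 g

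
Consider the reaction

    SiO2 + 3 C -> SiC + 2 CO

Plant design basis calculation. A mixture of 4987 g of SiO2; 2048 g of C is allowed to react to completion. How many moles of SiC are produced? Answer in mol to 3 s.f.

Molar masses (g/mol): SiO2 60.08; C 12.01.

56.8 mol

n(SiO2) = 4987 / 60.08 = 83.01 mol
n(C) = 2048 / 12.01 = 170.5 mol
n/ν for SiO2 = 83.01/1 = 83.01
n/ν for C = 170.5/3 = 56.83
Smallest n/ν is C → limiting reagent.
n(SiC) = (1/3) × 170.5 = 56.83 mol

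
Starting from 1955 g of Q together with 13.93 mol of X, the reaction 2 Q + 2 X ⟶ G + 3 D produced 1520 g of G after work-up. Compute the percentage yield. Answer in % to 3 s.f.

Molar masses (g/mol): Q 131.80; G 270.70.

80.6 %

n(Q) = 1955 / 131.80 = 14.83 mol
n(X) = 13.93 mol
n/ν for Q = 14.83/2 = 7.415
n/ν for X = 13.93/2 = 6.965
Smallest n/ν is X → limiting reagent.
theoretical n(G) = (1/2) × 13.93 = 6.965 mol → 1885 g
% yield = 1520 / 1885 × 100 = 80.64 %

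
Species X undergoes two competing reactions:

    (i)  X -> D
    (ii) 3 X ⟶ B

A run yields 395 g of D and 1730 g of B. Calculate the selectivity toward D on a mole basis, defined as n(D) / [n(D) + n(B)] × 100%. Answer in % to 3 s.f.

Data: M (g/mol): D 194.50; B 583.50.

n(D) = 395 / 194.50 = 2.031 mol
n(B) = 1730 / 583.50 = 2.965 mol
selectivity = 2.031/(2.031+2.965) × 100 = 40.65 %

40.7 %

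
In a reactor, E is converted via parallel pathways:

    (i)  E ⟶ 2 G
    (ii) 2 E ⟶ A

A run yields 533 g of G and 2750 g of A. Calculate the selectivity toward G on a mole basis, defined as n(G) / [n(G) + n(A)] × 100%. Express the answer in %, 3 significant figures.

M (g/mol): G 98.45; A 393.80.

43.7 %

n(G) = 533 / 98.45 = 5.414 mol
n(A) = 2750 / 393.80 = 6.983 mol
selectivity = 5.414/(5.414+6.983) × 100 = 43.67 %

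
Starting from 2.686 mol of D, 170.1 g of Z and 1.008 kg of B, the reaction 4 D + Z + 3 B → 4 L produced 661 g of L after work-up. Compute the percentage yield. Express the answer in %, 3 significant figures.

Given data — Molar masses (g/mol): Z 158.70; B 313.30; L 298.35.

82.5 %

n(D) = 2.686 mol
n(Z) = 170.1 / 158.70 = 1.072 mol
n(B) = 1.008×1000 / 313.30 = 3.217 mol
n/ν → D: 0.6715, Z: 1.072, B: 1.072; D is limiting.
theoretical n(L) = (4/4) × 2.686 = 2.686 mol → 801.4 g
% yield = 661 / 801.4 × 100 = 82.48 %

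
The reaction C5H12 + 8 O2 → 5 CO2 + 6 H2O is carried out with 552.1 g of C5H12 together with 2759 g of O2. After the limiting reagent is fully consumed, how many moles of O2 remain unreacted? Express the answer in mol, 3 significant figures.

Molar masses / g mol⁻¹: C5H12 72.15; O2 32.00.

25.0 mol

n(C5H12) = 552.1 / 72.15 = 7.652 mol
n(O2) = 2759 / 32.00 = 86.22 mol
n/ν for C5H12 = 7.652/1 = 7.652
n/ν for O2 = 86.22/8 = 10.78
Smallest n/ν is C5H12 → limiting reagent.
O2 consumed = (8/1) × 7.652 = 61.22 mol
O2 remaining = 86.22 − 61.22 = 25.00 mol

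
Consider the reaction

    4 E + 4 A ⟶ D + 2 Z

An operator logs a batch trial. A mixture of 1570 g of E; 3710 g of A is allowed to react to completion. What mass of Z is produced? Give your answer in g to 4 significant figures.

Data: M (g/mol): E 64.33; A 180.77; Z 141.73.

n(E) = 1570 / 64.33 = 24.41 mol
n(A) = 3710 / 180.77 = 20.52 mol
n/ν for E = 24.41/4 = 6.103
n/ν for A = 20.52/4 = 5.130
Smallest n/ν is A → limiting reagent.
n(Z) = (2/4) × 20.52 = 10.26 mol
mass = 10.26 × 141.73 = 1454 g

1454 g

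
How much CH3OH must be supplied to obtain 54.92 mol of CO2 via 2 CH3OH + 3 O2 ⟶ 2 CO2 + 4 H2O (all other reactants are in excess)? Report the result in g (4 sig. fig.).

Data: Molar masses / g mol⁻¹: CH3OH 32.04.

n(CO2) = 54.92 mol
n(CH3OH) = (2/2) × 54.92 = 54.92 mol
mass = 54.92 × 32.04 = 1760 g

1760 g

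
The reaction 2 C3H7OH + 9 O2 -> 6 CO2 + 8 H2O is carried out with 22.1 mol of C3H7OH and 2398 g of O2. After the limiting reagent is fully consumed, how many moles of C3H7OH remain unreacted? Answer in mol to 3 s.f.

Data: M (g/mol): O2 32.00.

5.45 mol

n(C3H7OH) = 22.10 mol
n(O2) = 2398 / 32.00 = 74.94 mol
n/ν → C3H7OH: 11.05, O2: 8.327; O2 is limiting.
C3H7OH consumed = (2/9) × 74.94 = 16.65 mol
C3H7OH remaining = 22.10 − 16.65 = 5.450 mol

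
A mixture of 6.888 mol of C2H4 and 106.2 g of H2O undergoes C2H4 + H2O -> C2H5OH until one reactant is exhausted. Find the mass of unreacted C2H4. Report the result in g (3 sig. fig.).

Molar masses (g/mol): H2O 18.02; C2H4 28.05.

n(C2H4) = 6.888 mol
n(H2O) = 106.2 / 18.02 = 5.893 mol
n/ν for C2H4 = 6.888/1 = 6.888
n/ν for H2O = 5.893/1 = 5.893
Smallest n/ν is H2O → limiting reagent.
C2H4 consumed = (1/1) × 5.893 = 5.893 mol
C2H4 remaining = 6.888 − 5.893 = 0.9950 mol
mass = 0.9950 × 28.05 = 27.91 g

27.9 g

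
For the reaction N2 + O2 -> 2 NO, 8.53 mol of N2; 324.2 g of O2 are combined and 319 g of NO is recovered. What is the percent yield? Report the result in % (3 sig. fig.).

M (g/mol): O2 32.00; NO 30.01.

n(N2) = 8.530 mol
n(O2) = 324.2 / 32.00 = 10.13 mol
n/ν → N2: 8.530, O2: 10.13; N2 is limiting.
theoretical n(NO) = (2/1) × 8.530 = 17.06 mol → 512.0 g
% yield = 319 / 512.0 × 100 = 62.30 %

62.3 %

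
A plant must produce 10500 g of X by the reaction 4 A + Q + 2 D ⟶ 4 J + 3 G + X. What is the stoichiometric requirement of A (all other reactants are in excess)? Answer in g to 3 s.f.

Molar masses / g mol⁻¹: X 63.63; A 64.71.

42700 g

n(X) = 10500 / 63.63 = 165.0 mol
n(A) = (4/1) × 165.0 = 660.0 mol
mass = 660.0 × 64.71 = 42710 g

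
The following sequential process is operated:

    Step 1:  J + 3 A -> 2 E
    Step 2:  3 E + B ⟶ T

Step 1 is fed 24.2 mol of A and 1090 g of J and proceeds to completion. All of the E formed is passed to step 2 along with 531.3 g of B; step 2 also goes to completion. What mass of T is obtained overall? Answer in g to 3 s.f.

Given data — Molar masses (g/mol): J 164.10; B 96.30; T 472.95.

Step 1:
n(A) = 24.20 mol
n(J) = 1090 / 164.10 = 6.642 mol
n/ν → A: 8.067, J: 6.642; J is limiting.
n(E) produced = (2/1) × 6.642 = 13.28 mol
Step 2:
n(E) available = 13.28 mol
n(B) = 531.3 / 96.30 = 5.517 mol
n/ν → E: 4.427, B: 5.517; E is limiting.
n(T) = (1/3) × 13.28 = 4.427 mol
mass = 4.427 × 472.95 = 2094 g

2090 g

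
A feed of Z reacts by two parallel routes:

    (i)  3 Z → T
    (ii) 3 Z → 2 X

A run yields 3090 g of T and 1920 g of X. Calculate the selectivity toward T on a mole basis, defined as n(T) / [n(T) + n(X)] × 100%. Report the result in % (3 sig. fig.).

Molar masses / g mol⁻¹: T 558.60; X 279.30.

44.6 %

n(T) = 3090 / 558.60 = 5.532 mol
n(X) = 1920 / 279.30 = 6.874 mol
selectivity = 5.532/(5.532+6.874) × 100 = 44.59 %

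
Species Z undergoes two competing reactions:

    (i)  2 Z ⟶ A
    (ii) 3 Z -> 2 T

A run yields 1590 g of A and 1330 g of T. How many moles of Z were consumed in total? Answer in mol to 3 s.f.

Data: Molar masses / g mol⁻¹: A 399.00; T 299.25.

n(A) = 1590 / 399.00 = 3.985 mol
n(T) = 1330 / 299.25 = 4.444 mol
n(Z) via (i) = (2/1)×3.985 = 7.970 mol
n(Z) via (ii) = (3/2)×4.444 = 6.666 mol
total n(Z) = 7.970 + 6.666 = 14.64 mol

14.6 mol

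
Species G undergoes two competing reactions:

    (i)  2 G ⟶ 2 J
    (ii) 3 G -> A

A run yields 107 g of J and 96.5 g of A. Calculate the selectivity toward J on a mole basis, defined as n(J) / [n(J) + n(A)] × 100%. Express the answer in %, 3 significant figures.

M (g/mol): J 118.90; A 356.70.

n(J) = 107 / 118.90 = 0.8999 mol
n(A) = 96.5 / 356.70 = 0.2705 mol
selectivity = 0.8999/(0.8999+0.2705) × 100 = 76.89 %

76.9 %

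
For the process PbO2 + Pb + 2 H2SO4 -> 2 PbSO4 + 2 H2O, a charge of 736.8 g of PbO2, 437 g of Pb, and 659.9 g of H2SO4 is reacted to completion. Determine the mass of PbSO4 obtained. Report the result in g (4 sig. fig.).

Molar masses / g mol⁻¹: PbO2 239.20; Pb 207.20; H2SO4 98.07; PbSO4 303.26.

n(PbO2) = 736.8 / 239.20 = 3.080 mol
n(Pb) = 437.0 / 207.20 = 2.109 mol
n(H2SO4) = 659.9 / 98.07 = 6.729 mol
n/ν for PbO2 = 3.080/1 = 3.080
n/ν for Pb = 2.109/1 = 2.109
n/ν for H2SO4 = 6.729/2 = 3.365
Smallest n/ν is Pb → limiting reagent.
n(PbSO4) = (2/1) × 2.109 = 4.218 mol
mass = 4.218 × 303.26 = 1279 g

1279 g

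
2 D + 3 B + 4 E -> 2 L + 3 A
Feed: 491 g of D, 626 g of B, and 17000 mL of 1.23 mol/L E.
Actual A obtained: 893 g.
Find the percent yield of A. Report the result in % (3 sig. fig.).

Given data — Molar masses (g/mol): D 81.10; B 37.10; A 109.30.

n(D) = 491.0 / 81.10 = 6.054 mol
n(B) = 626.0 / 37.10 = 16.87 mol
n(E) = 1.23 × 17000/1000 = 20.91 mol
n/ν → D: 3.027, B: 5.623, E: 5.228; D is limiting.
theoretical n(A) = (3/2) × 6.054 = 9.081 mol → 992.6 g
% yield = 893 / 992.6 × 100 = 89.97 %

90.0 %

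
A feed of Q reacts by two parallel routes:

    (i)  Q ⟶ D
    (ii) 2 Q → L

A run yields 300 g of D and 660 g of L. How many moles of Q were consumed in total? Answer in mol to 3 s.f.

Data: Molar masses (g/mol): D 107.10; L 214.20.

n(D) = 300 / 107.10 = 2.801 mol
n(L) = 660 / 214.20 = 3.081 mol
n(Q) via (i) = (1/1)×2.801 = 2.801 mol
n(Q) via (ii) = (2/1)×3.081 = 6.162 mol
total n(Q) = 2.801 + 6.162 = 8.963 mol

8.96 mol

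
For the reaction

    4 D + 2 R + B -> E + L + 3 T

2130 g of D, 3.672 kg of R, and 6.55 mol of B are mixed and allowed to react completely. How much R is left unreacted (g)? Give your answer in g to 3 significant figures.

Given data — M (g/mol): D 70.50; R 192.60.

n(D) = 2130 / 70.50 = 30.21 mol
n(R) = 3.672×1000 / 192.60 = 19.07 mol
n(B) = 6.550 mol
n/ν for D = 30.21/4 = 7.553
n/ν for R = 19.07/2 = 9.535
n/ν for B = 6.550/1 = 6.550
Smallest n/ν is B → limiting reagent.
R consumed = (2/1) × 6.550 = 13.10 mol
R remaining = 19.07 − 13.10 = 5.970 mol
mass = 5.970 × 192.60 = 1150 g

1150 g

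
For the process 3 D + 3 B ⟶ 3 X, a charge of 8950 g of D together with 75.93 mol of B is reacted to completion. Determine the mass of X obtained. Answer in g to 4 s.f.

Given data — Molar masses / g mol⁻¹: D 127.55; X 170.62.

n(D) = 8950 / 127.55 = 70.17 mol
n(B) = 75.93 mol
n/ν → D: 23.39, B: 25.31; D is limiting.
n(X) = (3/3) × 70.17 = 70.17 mol
mass = 70.17 × 170.62 = 11970 g

11970 g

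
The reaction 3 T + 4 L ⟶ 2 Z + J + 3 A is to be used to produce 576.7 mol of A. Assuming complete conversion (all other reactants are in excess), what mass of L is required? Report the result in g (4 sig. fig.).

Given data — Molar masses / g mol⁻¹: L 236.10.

181500 g

n(A) = 576.7 mol
n(L) = (4/3) × 576.7 = 768.9 mol
mass = 768.9 × 236.10 = 181500 g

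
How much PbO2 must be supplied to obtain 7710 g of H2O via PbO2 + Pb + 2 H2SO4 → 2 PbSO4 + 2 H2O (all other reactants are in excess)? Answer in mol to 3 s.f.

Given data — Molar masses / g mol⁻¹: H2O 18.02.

214 mol

n(H2O) = 7710 / 18.02 = 427.9 mol
n(PbO2) = (1/2) × 427.9 = 214.0 mol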